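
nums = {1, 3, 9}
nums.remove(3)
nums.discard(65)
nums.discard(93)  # {1, 9}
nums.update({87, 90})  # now {1, 9, 87, 90}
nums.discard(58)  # {1, 9, 87, 90}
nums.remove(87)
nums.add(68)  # {1, 9, 68, 90}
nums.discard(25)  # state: {1, 9, 68, 90}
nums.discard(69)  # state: {1, 9, 68, 90}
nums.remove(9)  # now {1, 68, 90}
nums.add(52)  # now {1, 52, 68, 90}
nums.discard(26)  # {1, 52, 68, 90}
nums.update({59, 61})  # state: {1, 52, 59, 61, 68, 90}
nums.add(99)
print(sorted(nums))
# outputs [1, 52, 59, 61, 68, 90, 99]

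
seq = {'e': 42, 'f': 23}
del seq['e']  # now {'f': 23}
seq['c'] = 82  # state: {'f': 23, 'c': 82}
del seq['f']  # {'c': 82}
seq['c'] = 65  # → {'c': 65}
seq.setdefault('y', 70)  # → 70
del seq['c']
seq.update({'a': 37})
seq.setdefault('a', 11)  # 37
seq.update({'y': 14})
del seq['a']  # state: {'y': 14}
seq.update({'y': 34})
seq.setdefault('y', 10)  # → 34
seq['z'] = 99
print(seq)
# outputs {'y': 34, 'z': 99}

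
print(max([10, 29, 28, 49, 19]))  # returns 49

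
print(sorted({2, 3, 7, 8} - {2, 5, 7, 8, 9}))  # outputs [3]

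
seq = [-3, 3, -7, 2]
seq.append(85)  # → [-3, 3, -7, 2, 85]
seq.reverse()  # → [85, 2, -7, 3, -3]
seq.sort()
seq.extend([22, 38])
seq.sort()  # [-7, -3, 2, 3, 22, 38, 85]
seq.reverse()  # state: [85, 38, 22, 3, 2, -3, -7]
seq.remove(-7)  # [85, 38, 22, 3, 2, -3]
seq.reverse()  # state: [-3, 2, 3, 22, 38, 85]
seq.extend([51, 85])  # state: [-3, 2, 3, 22, 38, 85, 51, 85]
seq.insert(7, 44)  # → [-3, 2, 3, 22, 38, 85, 51, 44, 85]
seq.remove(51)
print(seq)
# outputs [-3, 2, 3, 22, 38, 85, 44, 85]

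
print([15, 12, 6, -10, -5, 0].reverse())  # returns None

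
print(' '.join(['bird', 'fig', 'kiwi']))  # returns bird fig kiwi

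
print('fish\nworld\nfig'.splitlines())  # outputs ['fish', 'world', 'fig']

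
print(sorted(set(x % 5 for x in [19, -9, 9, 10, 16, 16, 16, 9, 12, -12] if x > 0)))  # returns [0, 1, 2, 4]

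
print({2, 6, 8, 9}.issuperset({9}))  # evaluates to True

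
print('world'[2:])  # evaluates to rld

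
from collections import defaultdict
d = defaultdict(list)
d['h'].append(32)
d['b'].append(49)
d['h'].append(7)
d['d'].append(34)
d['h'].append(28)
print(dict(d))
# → {'h': [32, 7, 28], 'b': [49], 'd': [34]}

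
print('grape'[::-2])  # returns eag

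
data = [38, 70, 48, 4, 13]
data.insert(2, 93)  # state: [38, 70, 93, 48, 4, 13]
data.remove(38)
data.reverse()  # [13, 4, 48, 93, 70]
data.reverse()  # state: [70, 93, 48, 4, 13]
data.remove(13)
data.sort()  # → [4, 48, 70, 93]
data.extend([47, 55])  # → [4, 48, 70, 93, 47, 55]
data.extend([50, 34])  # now [4, 48, 70, 93, 47, 55, 50, 34]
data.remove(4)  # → [48, 70, 93, 47, 55, 50, 34]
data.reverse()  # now [34, 50, 55, 47, 93, 70, 48]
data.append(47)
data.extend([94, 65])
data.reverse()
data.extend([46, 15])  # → [65, 94, 47, 48, 70, 93, 47, 55, 50, 34, 46, 15]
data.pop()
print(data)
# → [65, 94, 47, 48, 70, 93, 47, 55, 50, 34, 46]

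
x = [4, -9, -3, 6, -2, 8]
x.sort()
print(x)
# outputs [-9, -3, -2, 4, 6, 8]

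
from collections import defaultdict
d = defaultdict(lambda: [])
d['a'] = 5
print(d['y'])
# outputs []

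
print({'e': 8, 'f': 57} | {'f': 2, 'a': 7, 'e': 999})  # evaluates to {'e': 999, 'f': 2, 'a': 7}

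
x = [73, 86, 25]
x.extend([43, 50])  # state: [73, 86, 25, 43, 50]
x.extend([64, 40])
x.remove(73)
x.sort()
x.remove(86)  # [25, 40, 43, 50, 64]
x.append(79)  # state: [25, 40, 43, 50, 64, 79]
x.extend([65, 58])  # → [25, 40, 43, 50, 64, 79, 65, 58]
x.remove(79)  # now [25, 40, 43, 50, 64, 65, 58]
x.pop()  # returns 58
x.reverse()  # [65, 64, 50, 43, 40, 25]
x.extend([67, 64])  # [65, 64, 50, 43, 40, 25, 67, 64]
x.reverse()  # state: [64, 67, 25, 40, 43, 50, 64, 65]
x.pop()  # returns 65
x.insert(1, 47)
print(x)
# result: [64, 47, 67, 25, 40, 43, 50, 64]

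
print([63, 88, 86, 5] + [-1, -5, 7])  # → [63, 88, 86, 5, -1, -5, 7]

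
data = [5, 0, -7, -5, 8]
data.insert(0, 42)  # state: [42, 5, 0, -7, -5, 8]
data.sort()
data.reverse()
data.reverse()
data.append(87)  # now [-7, -5, 0, 5, 8, 42, 87]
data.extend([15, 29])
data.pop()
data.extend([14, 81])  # [-7, -5, 0, 5, 8, 42, 87, 15, 14, 81]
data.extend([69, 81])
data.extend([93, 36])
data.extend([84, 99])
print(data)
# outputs [-7, -5, 0, 5, 8, 42, 87, 15, 14, 81, 69, 81, 93, 36, 84, 99]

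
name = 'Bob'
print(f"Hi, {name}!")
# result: Hi, Bob!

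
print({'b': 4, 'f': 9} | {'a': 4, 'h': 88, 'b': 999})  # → {'b': 999, 'f': 9, 'a': 4, 'h': 88}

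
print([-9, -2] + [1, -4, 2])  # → [-9, -2, 1, -4, 2]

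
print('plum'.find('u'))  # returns 2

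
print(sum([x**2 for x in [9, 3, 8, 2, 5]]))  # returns 183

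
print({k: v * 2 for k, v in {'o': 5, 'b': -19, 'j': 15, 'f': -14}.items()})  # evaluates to {'o': 10, 'b': -38, 'j': 30, 'f': -28}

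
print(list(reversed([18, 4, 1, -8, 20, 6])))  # [6, 20, -8, 1, 4, 18]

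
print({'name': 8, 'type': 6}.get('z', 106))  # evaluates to 106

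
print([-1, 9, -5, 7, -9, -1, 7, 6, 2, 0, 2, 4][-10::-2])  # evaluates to [-5, -1]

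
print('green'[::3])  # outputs ge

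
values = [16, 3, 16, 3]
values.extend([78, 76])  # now [16, 3, 16, 3, 78, 76]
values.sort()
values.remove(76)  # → [3, 3, 16, 16, 78]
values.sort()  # [3, 3, 16, 16, 78]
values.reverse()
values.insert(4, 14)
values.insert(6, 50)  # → [78, 16, 16, 3, 14, 3, 50]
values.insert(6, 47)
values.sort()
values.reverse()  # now [78, 50, 47, 16, 16, 14, 3, 3]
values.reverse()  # [3, 3, 14, 16, 16, 47, 50, 78]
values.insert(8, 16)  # [3, 3, 14, 16, 16, 47, 50, 78, 16]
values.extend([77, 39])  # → [3, 3, 14, 16, 16, 47, 50, 78, 16, 77, 39]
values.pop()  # 39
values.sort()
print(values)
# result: [3, 3, 14, 16, 16, 16, 47, 50, 77, 78]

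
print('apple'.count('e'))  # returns 1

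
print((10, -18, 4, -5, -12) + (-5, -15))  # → (10, -18, 4, -5, -12, -5, -15)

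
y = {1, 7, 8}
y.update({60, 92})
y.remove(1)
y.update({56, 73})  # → {7, 8, 56, 60, 73, 92}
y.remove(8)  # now {7, 56, 60, 73, 92}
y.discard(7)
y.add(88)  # {56, 60, 73, 88, 92}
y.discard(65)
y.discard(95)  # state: {56, 60, 73, 88, 92}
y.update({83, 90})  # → {56, 60, 73, 83, 88, 90, 92}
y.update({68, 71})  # {56, 60, 68, 71, 73, 83, 88, 90, 92}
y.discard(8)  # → {56, 60, 68, 71, 73, 83, 88, 90, 92}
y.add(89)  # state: {56, 60, 68, 71, 73, 83, 88, 89, 90, 92}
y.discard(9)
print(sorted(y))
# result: [56, 60, 68, 71, 73, 83, 88, 89, 90, 92]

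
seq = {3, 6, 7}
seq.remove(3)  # {6, 7}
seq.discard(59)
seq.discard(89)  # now {6, 7}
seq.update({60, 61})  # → {6, 7, 60, 61}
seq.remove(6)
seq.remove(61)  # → {7, 60}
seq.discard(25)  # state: {7, 60}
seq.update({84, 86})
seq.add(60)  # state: {7, 60, 84, 86}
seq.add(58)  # {7, 58, 60, 84, 86}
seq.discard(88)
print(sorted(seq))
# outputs [7, 58, 60, 84, 86]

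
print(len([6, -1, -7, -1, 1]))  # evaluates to 5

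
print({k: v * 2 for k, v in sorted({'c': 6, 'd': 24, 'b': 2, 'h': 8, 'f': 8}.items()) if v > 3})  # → {'c': 12, 'd': 48, 'f': 16, 'h': 16}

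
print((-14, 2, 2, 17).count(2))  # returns 2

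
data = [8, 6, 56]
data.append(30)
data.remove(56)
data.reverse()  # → [30, 6, 8]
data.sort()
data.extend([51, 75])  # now [6, 8, 30, 51, 75]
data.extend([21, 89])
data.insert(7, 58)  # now [6, 8, 30, 51, 75, 21, 89, 58]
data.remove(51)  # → [6, 8, 30, 75, 21, 89, 58]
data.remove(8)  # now [6, 30, 75, 21, 89, 58]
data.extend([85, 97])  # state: [6, 30, 75, 21, 89, 58, 85, 97]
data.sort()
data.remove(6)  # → [21, 30, 58, 75, 85, 89, 97]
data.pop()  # 97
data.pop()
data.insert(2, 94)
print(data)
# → [21, 30, 94, 58, 75, 85]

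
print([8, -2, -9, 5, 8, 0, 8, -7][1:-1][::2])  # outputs [-2, 5, 0]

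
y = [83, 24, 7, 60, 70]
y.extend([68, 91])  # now [83, 24, 7, 60, 70, 68, 91]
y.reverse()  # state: [91, 68, 70, 60, 7, 24, 83]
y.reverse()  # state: [83, 24, 7, 60, 70, 68, 91]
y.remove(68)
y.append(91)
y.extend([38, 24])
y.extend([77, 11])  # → [83, 24, 7, 60, 70, 91, 91, 38, 24, 77, 11]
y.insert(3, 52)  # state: [83, 24, 7, 52, 60, 70, 91, 91, 38, 24, 77, 11]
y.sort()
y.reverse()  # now [91, 91, 83, 77, 70, 60, 52, 38, 24, 24, 11, 7]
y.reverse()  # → [7, 11, 24, 24, 38, 52, 60, 70, 77, 83, 91, 91]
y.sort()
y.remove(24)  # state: [7, 11, 24, 38, 52, 60, 70, 77, 83, 91, 91]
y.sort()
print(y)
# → [7, 11, 24, 38, 52, 60, 70, 77, 83, 91, 91]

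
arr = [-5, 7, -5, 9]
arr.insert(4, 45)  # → [-5, 7, -5, 9, 45]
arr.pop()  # 45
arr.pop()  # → 9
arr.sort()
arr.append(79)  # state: [-5, -5, 7, 79]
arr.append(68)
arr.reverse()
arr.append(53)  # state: [68, 79, 7, -5, -5, 53]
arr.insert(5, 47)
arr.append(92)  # [68, 79, 7, -5, -5, 47, 53, 92]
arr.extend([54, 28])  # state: [68, 79, 7, -5, -5, 47, 53, 92, 54, 28]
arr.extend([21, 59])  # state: [68, 79, 7, -5, -5, 47, 53, 92, 54, 28, 21, 59]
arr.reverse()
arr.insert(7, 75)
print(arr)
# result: [59, 21, 28, 54, 92, 53, 47, 75, -5, -5, 7, 79, 68]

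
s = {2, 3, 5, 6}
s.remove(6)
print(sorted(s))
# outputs [2, 3, 5]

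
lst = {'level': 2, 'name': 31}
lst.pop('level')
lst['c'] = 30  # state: {'name': 31, 'c': 30}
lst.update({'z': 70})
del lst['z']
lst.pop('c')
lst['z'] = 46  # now {'name': 31, 'z': 46}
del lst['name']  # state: {'z': 46}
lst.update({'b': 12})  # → {'z': 46, 'b': 12}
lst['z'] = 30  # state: {'z': 30, 'b': 12}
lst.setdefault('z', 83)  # 30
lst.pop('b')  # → 12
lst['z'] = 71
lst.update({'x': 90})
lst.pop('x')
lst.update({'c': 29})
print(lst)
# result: {'z': 71, 'c': 29}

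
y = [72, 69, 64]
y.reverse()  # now [64, 69, 72]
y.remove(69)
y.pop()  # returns 72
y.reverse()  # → [64]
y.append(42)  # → [64, 42]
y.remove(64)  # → [42]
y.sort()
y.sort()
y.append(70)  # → [42, 70]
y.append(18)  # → [42, 70, 18]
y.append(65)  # [42, 70, 18, 65]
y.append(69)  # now [42, 70, 18, 65, 69]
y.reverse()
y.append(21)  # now [69, 65, 18, 70, 42, 21]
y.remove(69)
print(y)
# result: [65, 18, 70, 42, 21]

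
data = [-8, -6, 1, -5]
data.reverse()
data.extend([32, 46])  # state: [-5, 1, -6, -8, 32, 46]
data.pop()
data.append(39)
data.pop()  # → 39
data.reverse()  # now [32, -8, -6, 1, -5]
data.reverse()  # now [-5, 1, -6, -8, 32]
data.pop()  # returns 32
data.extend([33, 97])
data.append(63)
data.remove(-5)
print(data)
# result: [1, -6, -8, 33, 97, 63]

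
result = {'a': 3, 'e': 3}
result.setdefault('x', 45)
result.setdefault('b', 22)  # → 22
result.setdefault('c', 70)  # 70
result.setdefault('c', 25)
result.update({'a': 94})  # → {'a': 94, 'e': 3, 'x': 45, 'b': 22, 'c': 70}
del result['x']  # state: {'a': 94, 'e': 3, 'b': 22, 'c': 70}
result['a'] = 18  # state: {'a': 18, 'e': 3, 'b': 22, 'c': 70}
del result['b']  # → {'a': 18, 'e': 3, 'c': 70}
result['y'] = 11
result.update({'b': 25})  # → {'a': 18, 'e': 3, 'c': 70, 'y': 11, 'b': 25}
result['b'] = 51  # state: {'a': 18, 'e': 3, 'c': 70, 'y': 11, 'b': 51}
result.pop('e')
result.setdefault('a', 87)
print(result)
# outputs {'a': 18, 'c': 70, 'y': 11, 'b': 51}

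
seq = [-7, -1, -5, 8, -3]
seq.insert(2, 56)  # [-7, -1, 56, -5, 8, -3]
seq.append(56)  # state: [-7, -1, 56, -5, 8, -3, 56]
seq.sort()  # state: [-7, -5, -3, -1, 8, 56, 56]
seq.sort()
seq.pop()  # 56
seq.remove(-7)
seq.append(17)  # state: [-5, -3, -1, 8, 56, 17]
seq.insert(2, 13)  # [-5, -3, 13, -1, 8, 56, 17]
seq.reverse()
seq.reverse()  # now [-5, -3, 13, -1, 8, 56, 17]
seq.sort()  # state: [-5, -3, -1, 8, 13, 17, 56]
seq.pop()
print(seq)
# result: [-5, -3, -1, 8, 13, 17]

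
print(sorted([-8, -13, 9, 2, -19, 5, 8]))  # [-19, -13, -8, 2, 5, 8, 9]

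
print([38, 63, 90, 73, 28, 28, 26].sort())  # None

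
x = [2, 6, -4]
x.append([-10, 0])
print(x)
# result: [2, 6, -4, [-10, 0]]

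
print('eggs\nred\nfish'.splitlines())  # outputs ['eggs', 'red', 'fish']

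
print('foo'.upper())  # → FOO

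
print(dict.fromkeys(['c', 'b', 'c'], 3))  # {'c': 3, 'b': 3}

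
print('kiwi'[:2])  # ki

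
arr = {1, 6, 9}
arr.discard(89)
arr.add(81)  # {1, 6, 9, 81}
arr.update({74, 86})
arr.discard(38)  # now {1, 6, 9, 74, 81, 86}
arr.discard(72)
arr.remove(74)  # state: {1, 6, 9, 81, 86}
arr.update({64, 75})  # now {1, 6, 9, 64, 75, 81, 86}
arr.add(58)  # {1, 6, 9, 58, 64, 75, 81, 86}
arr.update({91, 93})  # {1, 6, 9, 58, 64, 75, 81, 86, 91, 93}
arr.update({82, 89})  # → {1, 6, 9, 58, 64, 75, 81, 82, 86, 89, 91, 93}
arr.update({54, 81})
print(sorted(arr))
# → [1, 6, 9, 54, 58, 64, 75, 81, 82, 86, 89, 91, 93]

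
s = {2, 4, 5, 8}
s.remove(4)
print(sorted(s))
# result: [2, 5, 8]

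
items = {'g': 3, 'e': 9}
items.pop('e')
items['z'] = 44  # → {'g': 3, 'z': 44}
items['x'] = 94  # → {'g': 3, 'z': 44, 'x': 94}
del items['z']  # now {'g': 3, 'x': 94}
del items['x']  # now {'g': 3}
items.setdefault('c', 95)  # 95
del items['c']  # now {'g': 3}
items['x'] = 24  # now {'g': 3, 'x': 24}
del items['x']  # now {'g': 3}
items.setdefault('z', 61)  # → 61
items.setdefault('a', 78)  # 78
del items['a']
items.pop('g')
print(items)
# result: {'z': 61}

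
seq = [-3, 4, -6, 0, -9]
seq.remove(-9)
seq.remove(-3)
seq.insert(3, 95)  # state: [4, -6, 0, 95]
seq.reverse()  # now [95, 0, -6, 4]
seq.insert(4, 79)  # [95, 0, -6, 4, 79]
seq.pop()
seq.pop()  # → 4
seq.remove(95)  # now [0, -6]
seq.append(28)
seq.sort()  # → [-6, 0, 28]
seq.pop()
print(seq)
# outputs [-6, 0]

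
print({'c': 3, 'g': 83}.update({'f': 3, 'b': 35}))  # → None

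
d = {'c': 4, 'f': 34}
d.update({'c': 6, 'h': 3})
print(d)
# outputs {'c': 6, 'f': 34, 'h': 3}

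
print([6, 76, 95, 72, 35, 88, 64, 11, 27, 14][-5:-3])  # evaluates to [88, 64]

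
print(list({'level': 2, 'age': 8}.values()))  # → [2, 8]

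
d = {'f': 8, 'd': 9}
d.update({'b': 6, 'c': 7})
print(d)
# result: {'f': 8, 'd': 9, 'b': 6, 'c': 7}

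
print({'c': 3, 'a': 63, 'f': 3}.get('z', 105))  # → 105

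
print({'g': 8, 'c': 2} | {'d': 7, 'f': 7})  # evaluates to {'g': 8, 'c': 2, 'd': 7, 'f': 7}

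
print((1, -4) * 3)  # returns (1, -4, 1, -4, 1, -4)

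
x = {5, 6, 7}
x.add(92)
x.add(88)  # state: {5, 6, 7, 88, 92}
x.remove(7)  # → {5, 6, 88, 92}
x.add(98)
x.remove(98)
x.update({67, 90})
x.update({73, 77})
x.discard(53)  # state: {5, 6, 67, 73, 77, 88, 90, 92}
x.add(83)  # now {5, 6, 67, 73, 77, 83, 88, 90, 92}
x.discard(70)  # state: {5, 6, 67, 73, 77, 83, 88, 90, 92}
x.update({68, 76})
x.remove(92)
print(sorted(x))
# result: [5, 6, 67, 68, 73, 76, 77, 83, 88, 90]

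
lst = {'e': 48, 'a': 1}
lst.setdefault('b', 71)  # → 71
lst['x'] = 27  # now {'e': 48, 'a': 1, 'b': 71, 'x': 27}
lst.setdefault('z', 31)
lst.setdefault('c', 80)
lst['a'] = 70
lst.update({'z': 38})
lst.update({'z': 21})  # {'e': 48, 'a': 70, 'b': 71, 'x': 27, 'z': 21, 'c': 80}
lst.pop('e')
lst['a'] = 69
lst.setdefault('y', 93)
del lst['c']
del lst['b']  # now {'a': 69, 'x': 27, 'z': 21, 'y': 93}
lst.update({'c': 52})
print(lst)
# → {'a': 69, 'x': 27, 'z': 21, 'y': 93, 'c': 52}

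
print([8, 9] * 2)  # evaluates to [8, 9, 8, 9]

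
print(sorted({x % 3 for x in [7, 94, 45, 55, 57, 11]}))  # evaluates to [0, 1, 2]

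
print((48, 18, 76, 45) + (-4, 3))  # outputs (48, 18, 76, 45, -4, 3)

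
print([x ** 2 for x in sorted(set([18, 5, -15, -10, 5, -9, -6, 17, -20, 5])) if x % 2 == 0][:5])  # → [400, 100, 36, 324]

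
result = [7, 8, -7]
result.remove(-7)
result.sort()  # [7, 8]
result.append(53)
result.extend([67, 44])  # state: [7, 8, 53, 67, 44]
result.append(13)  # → [7, 8, 53, 67, 44, 13]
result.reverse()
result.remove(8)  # [13, 44, 67, 53, 7]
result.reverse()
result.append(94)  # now [7, 53, 67, 44, 13, 94]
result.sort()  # [7, 13, 44, 53, 67, 94]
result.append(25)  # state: [7, 13, 44, 53, 67, 94, 25]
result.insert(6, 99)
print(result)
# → [7, 13, 44, 53, 67, 94, 99, 25]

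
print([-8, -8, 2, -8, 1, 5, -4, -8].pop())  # -8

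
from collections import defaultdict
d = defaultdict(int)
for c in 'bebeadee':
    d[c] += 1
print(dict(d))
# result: {'b': 2, 'e': 4, 'a': 1, 'd': 1}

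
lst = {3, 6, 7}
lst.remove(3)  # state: {6, 7}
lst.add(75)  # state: {6, 7, 75}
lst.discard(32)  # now {6, 7, 75}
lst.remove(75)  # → {6, 7}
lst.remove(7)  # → {6}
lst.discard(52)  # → {6}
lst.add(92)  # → {6, 92}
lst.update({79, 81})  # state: {6, 79, 81, 92}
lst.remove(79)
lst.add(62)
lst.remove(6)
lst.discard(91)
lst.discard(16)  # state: {62, 81, 92}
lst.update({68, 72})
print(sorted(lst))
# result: [62, 68, 72, 81, 92]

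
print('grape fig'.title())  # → Grape Fig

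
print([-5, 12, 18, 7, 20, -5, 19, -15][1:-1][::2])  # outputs [12, 7, -5]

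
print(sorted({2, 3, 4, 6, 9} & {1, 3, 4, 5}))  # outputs [3, 4]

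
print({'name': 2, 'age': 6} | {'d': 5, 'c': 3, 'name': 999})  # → {'name': 999, 'age': 6, 'd': 5, 'c': 3}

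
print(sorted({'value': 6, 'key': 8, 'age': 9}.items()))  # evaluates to [('age', 9), ('key', 8), ('value', 6)]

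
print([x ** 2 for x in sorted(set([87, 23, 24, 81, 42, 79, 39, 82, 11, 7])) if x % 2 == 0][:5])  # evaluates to [576, 1764, 6724]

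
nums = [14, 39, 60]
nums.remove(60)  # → [14, 39]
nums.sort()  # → [14, 39]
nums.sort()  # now [14, 39]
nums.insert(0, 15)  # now [15, 14, 39]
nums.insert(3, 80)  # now [15, 14, 39, 80]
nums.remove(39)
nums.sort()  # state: [14, 15, 80]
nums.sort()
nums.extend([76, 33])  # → [14, 15, 80, 76, 33]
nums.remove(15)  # [14, 80, 76, 33]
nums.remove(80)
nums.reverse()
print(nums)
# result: [33, 76, 14]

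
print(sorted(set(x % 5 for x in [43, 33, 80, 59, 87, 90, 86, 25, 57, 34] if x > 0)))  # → [0, 1, 2, 3, 4]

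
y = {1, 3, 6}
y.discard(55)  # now {1, 3, 6}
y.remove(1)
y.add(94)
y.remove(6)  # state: {3, 94}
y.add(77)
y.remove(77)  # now {3, 94}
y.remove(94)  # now {3}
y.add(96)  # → {3, 96}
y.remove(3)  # {96}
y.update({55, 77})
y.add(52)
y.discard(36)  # {52, 55, 77, 96}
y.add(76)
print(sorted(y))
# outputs [52, 55, 76, 77, 96]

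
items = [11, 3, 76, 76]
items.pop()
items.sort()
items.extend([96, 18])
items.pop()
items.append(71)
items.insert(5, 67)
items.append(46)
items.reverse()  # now [46, 67, 71, 96, 76, 11, 3]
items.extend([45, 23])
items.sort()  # [3, 11, 23, 45, 46, 67, 71, 76, 96]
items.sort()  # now [3, 11, 23, 45, 46, 67, 71, 76, 96]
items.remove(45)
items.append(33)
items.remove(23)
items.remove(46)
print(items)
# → [3, 11, 67, 71, 76, 96, 33]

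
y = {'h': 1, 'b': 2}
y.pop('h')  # 1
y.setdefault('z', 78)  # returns 78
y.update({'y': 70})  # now {'b': 2, 'z': 78, 'y': 70}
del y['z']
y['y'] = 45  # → {'b': 2, 'y': 45}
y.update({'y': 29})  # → {'b': 2, 'y': 29}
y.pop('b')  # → 2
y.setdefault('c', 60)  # 60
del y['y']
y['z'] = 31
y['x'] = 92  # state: {'c': 60, 'z': 31, 'x': 92}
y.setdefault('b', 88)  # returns 88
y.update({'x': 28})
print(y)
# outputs {'c': 60, 'z': 31, 'x': 28, 'b': 88}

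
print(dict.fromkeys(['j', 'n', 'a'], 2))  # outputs {'j': 2, 'n': 2, 'a': 2}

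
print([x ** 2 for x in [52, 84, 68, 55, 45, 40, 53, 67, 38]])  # [2704, 7056, 4624, 3025, 2025, 1600, 2809, 4489, 1444]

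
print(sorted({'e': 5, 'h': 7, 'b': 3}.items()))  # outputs [('b', 3), ('e', 5), ('h', 7)]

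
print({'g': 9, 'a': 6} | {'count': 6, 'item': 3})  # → {'g': 9, 'a': 6, 'count': 6, 'item': 3}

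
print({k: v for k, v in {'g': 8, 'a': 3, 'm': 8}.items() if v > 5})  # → {'g': 8, 'm': 8}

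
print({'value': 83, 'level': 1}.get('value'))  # 83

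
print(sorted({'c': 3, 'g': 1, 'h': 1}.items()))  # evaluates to [('c', 3), ('g', 1), ('h', 1)]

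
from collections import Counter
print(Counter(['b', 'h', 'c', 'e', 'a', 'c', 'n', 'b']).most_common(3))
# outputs [('b', 2), ('c', 2), ('h', 1)]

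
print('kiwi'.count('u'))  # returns 0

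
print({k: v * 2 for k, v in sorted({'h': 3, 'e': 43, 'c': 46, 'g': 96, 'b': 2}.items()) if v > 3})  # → {'c': 92, 'e': 86, 'g': 192}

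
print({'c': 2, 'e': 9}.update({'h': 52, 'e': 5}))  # None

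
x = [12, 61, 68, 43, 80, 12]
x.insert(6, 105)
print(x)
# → [12, 61, 68, 43, 80, 12, 105]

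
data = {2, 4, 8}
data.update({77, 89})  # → {2, 4, 8, 77, 89}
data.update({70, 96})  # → {2, 4, 8, 70, 77, 89, 96}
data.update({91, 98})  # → {2, 4, 8, 70, 77, 89, 91, 96, 98}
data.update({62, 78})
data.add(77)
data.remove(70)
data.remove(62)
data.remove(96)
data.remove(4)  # {2, 8, 77, 78, 89, 91, 98}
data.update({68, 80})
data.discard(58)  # {2, 8, 68, 77, 78, 80, 89, 91, 98}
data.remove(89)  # {2, 8, 68, 77, 78, 80, 91, 98}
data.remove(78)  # {2, 8, 68, 77, 80, 91, 98}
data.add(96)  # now {2, 8, 68, 77, 80, 91, 96, 98}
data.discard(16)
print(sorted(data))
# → [2, 8, 68, 77, 80, 91, 96, 98]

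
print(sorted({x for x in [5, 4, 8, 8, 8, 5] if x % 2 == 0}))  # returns [4, 8]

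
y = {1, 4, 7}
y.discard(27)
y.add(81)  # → {1, 4, 7, 81}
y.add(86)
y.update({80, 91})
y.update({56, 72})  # {1, 4, 7, 56, 72, 80, 81, 86, 91}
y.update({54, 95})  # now {1, 4, 7, 54, 56, 72, 80, 81, 86, 91, 95}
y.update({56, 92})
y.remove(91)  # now {1, 4, 7, 54, 56, 72, 80, 81, 86, 92, 95}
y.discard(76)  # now {1, 4, 7, 54, 56, 72, 80, 81, 86, 92, 95}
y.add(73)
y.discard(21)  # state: {1, 4, 7, 54, 56, 72, 73, 80, 81, 86, 92, 95}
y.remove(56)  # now {1, 4, 7, 54, 72, 73, 80, 81, 86, 92, 95}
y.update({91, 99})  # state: {1, 4, 7, 54, 72, 73, 80, 81, 86, 91, 92, 95, 99}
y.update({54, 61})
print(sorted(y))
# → [1, 4, 7, 54, 61, 72, 73, 80, 81, 86, 91, 92, 95, 99]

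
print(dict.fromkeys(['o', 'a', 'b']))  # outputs {'o': None, 'a': None, 'b': None}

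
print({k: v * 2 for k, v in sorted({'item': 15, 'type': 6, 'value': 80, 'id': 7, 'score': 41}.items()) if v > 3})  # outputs {'id': 14, 'item': 30, 'score': 82, 'type': 12, 'value': 160}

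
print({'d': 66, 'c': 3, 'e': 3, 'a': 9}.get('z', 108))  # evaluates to 108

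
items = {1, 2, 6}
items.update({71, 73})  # {1, 2, 6, 71, 73}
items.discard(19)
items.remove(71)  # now {1, 2, 6, 73}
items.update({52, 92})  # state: {1, 2, 6, 52, 73, 92}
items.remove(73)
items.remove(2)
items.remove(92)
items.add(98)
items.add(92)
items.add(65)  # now {1, 6, 52, 65, 92, 98}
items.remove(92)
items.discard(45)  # {1, 6, 52, 65, 98}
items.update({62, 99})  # {1, 6, 52, 62, 65, 98, 99}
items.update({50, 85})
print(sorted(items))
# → [1, 6, 50, 52, 62, 65, 85, 98, 99]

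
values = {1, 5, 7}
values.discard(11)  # {1, 5, 7}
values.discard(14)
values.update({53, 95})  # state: {1, 5, 7, 53, 95}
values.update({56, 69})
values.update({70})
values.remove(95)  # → {1, 5, 7, 53, 56, 69, 70}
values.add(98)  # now {1, 5, 7, 53, 56, 69, 70, 98}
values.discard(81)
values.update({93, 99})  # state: {1, 5, 7, 53, 56, 69, 70, 93, 98, 99}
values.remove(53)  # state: {1, 5, 7, 56, 69, 70, 93, 98, 99}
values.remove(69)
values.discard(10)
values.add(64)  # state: {1, 5, 7, 56, 64, 70, 93, 98, 99}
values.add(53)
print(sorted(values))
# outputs [1, 5, 7, 53, 56, 64, 70, 93, 98, 99]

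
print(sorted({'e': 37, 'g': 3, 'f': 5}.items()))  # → [('e', 37), ('f', 5), ('g', 3)]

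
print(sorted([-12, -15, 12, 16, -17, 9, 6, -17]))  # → [-17, -17, -15, -12, 6, 9, 12, 16]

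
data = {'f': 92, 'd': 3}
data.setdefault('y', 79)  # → 79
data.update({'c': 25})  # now {'f': 92, 'd': 3, 'y': 79, 'c': 25}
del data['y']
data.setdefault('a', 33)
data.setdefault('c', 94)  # 25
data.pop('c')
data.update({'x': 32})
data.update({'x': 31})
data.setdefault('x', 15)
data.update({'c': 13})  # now {'f': 92, 'd': 3, 'a': 33, 'x': 31, 'c': 13}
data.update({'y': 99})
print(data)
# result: {'f': 92, 'd': 3, 'a': 33, 'x': 31, 'c': 13, 'y': 99}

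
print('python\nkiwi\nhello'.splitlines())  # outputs ['python', 'kiwi', 'hello']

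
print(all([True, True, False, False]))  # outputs False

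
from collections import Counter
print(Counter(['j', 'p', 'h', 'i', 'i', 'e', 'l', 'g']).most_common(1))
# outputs [('i', 2)]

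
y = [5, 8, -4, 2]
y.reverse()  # [2, -4, 8, 5]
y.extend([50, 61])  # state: [2, -4, 8, 5, 50, 61]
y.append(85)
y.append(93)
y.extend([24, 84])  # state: [2, -4, 8, 5, 50, 61, 85, 93, 24, 84]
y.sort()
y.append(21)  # [-4, 2, 5, 8, 24, 50, 61, 84, 85, 93, 21]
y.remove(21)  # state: [-4, 2, 5, 8, 24, 50, 61, 84, 85, 93]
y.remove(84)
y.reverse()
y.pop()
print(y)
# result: [93, 85, 61, 50, 24, 8, 5, 2]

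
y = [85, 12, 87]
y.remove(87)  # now [85, 12]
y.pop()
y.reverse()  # [85]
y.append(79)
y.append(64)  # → [85, 79, 64]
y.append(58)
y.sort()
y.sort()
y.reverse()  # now [85, 79, 64, 58]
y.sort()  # [58, 64, 79, 85]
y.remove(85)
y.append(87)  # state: [58, 64, 79, 87]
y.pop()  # 87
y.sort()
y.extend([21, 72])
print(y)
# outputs [58, 64, 79, 21, 72]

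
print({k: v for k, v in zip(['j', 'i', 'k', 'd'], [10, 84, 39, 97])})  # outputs {'j': 10, 'i': 84, 'k': 39, 'd': 97}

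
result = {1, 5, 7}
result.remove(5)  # {1, 7}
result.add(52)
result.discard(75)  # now {1, 7, 52}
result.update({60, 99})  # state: {1, 7, 52, 60, 99}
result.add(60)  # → {1, 7, 52, 60, 99}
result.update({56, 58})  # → {1, 7, 52, 56, 58, 60, 99}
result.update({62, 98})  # {1, 7, 52, 56, 58, 60, 62, 98, 99}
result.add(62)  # {1, 7, 52, 56, 58, 60, 62, 98, 99}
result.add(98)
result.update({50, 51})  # {1, 7, 50, 51, 52, 56, 58, 60, 62, 98, 99}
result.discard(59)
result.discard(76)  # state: {1, 7, 50, 51, 52, 56, 58, 60, 62, 98, 99}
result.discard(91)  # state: {1, 7, 50, 51, 52, 56, 58, 60, 62, 98, 99}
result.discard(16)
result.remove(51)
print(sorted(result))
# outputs [1, 7, 50, 52, 56, 58, 60, 62, 98, 99]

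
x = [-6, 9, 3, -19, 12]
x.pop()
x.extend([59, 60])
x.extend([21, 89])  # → [-6, 9, 3, -19, 59, 60, 21, 89]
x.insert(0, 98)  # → [98, -6, 9, 3, -19, 59, 60, 21, 89]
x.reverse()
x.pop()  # 98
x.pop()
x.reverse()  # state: [9, 3, -19, 59, 60, 21, 89]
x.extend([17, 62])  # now [9, 3, -19, 59, 60, 21, 89, 17, 62]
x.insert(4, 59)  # [9, 3, -19, 59, 59, 60, 21, 89, 17, 62]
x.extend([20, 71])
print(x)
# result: [9, 3, -19, 59, 59, 60, 21, 89, 17, 62, 20, 71]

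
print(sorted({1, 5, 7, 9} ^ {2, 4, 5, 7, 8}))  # [1, 2, 4, 8, 9]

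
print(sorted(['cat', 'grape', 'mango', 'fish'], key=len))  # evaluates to ['cat', 'fish', 'grape', 'mango']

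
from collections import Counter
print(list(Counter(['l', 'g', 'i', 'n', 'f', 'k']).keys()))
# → ['l', 'g', 'i', 'n', 'f', 'k']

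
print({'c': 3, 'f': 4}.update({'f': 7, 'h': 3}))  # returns None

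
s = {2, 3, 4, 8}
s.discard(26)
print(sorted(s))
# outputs [2, 3, 4, 8]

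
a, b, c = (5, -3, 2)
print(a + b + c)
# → 4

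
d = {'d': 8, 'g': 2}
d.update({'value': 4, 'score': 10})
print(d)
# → {'d': 8, 'g': 2, 'value': 4, 'score': 10}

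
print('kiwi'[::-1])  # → iwik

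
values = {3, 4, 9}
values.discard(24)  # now {3, 4, 9}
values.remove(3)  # {4, 9}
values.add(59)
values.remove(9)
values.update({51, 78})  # {4, 51, 59, 78}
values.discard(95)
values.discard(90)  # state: {4, 51, 59, 78}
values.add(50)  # {4, 50, 51, 59, 78}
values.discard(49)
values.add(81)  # {4, 50, 51, 59, 78, 81}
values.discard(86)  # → {4, 50, 51, 59, 78, 81}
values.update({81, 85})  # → {4, 50, 51, 59, 78, 81, 85}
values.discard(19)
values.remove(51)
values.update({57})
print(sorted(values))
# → [4, 50, 57, 59, 78, 81, 85]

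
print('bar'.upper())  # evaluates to BAR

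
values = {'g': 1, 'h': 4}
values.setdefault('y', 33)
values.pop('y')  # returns 33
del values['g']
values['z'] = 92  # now {'h': 4, 'z': 92}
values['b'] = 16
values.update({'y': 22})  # {'h': 4, 'z': 92, 'b': 16, 'y': 22}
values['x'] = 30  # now {'h': 4, 'z': 92, 'b': 16, 'y': 22, 'x': 30}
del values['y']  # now {'h': 4, 'z': 92, 'b': 16, 'x': 30}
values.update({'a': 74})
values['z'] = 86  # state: {'h': 4, 'z': 86, 'b': 16, 'x': 30, 'a': 74}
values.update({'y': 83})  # {'h': 4, 'z': 86, 'b': 16, 'x': 30, 'a': 74, 'y': 83}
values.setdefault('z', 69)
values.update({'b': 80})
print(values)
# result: {'h': 4, 'z': 86, 'b': 80, 'x': 30, 'a': 74, 'y': 83}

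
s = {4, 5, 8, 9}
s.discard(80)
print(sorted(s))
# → [4, 5, 8, 9]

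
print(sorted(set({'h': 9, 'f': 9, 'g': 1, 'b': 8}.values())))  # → [1, 8, 9]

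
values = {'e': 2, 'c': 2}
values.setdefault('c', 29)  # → 2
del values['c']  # {'e': 2}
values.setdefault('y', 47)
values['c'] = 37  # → {'e': 2, 'y': 47, 'c': 37}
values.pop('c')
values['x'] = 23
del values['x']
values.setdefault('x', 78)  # 78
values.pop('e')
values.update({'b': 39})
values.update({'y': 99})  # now {'y': 99, 'x': 78, 'b': 39}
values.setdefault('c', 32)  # 32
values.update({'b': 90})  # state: {'y': 99, 'x': 78, 'b': 90, 'c': 32}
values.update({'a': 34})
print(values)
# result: {'y': 99, 'x': 78, 'b': 90, 'c': 32, 'a': 34}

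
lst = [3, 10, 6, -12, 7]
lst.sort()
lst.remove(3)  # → [-12, 6, 7, 10]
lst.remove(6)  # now [-12, 7, 10]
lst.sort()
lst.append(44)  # [-12, 7, 10, 44]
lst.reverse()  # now [44, 10, 7, -12]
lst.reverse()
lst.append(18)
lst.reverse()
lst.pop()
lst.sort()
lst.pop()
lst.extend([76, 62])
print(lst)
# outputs [7, 10, 18, 76, 62]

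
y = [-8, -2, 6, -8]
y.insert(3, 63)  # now [-8, -2, 6, 63, -8]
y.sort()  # [-8, -8, -2, 6, 63]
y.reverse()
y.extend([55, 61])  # [63, 6, -2, -8, -8, 55, 61]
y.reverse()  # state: [61, 55, -8, -8, -2, 6, 63]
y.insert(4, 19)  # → [61, 55, -8, -8, 19, -2, 6, 63]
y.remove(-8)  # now [61, 55, -8, 19, -2, 6, 63]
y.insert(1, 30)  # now [61, 30, 55, -8, 19, -2, 6, 63]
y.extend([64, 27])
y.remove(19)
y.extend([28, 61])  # [61, 30, 55, -8, -2, 6, 63, 64, 27, 28, 61]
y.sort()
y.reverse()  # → [64, 63, 61, 61, 55, 30, 28, 27, 6, -2, -8]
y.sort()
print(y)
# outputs [-8, -2, 6, 27, 28, 30, 55, 61, 61, 63, 64]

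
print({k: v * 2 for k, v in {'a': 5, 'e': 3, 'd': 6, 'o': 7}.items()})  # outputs {'a': 10, 'e': 6, 'd': 12, 'o': 14}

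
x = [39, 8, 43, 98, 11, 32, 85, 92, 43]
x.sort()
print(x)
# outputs [8, 11, 32, 39, 43, 43, 85, 92, 98]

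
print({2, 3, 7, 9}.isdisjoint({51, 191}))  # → True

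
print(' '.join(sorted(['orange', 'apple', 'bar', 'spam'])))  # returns apple bar orange spam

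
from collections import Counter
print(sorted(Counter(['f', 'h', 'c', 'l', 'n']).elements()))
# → ['c', 'f', 'h', 'l', 'n']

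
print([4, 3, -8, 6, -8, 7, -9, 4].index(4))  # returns 0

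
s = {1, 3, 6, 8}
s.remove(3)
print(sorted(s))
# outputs [1, 6, 8]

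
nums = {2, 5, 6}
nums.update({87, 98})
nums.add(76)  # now {2, 5, 6, 76, 87, 98}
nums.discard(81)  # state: {2, 5, 6, 76, 87, 98}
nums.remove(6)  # {2, 5, 76, 87, 98}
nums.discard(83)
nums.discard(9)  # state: {2, 5, 76, 87, 98}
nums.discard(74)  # {2, 5, 76, 87, 98}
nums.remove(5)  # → {2, 76, 87, 98}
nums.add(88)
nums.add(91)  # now {2, 76, 87, 88, 91, 98}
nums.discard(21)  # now {2, 76, 87, 88, 91, 98}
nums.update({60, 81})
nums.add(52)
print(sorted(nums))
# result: [2, 52, 60, 76, 81, 87, 88, 91, 98]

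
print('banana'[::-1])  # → ananab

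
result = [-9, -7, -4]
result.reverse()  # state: [-4, -7, -9]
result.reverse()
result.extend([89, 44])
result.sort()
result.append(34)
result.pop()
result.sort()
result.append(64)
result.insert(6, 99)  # [-9, -7, -4, 44, 89, 64, 99]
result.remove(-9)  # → [-7, -4, 44, 89, 64, 99]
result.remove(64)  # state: [-7, -4, 44, 89, 99]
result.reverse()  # [99, 89, 44, -4, -7]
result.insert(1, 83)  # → [99, 83, 89, 44, -4, -7]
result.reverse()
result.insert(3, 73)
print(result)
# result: [-7, -4, 44, 73, 89, 83, 99]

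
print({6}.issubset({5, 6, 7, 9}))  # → True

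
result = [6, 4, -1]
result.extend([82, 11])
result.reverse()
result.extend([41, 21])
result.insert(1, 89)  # [11, 89, 82, -1, 4, 6, 41, 21]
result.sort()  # [-1, 4, 6, 11, 21, 41, 82, 89]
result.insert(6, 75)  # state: [-1, 4, 6, 11, 21, 41, 75, 82, 89]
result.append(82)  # [-1, 4, 6, 11, 21, 41, 75, 82, 89, 82]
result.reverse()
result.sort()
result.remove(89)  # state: [-1, 4, 6, 11, 21, 41, 75, 82, 82]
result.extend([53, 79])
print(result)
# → [-1, 4, 6, 11, 21, 41, 75, 82, 82, 53, 79]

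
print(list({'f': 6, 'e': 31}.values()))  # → [6, 31]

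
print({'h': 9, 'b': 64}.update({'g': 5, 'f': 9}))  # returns None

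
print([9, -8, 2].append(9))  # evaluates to None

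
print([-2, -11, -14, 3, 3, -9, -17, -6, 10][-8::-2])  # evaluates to [-11]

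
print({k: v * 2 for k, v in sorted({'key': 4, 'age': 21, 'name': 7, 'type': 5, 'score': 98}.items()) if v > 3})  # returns {'age': 42, 'key': 8, 'name': 14, 'score': 196, 'type': 10}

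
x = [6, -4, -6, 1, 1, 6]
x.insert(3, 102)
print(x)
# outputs [6, -4, -6, 102, 1, 1, 6]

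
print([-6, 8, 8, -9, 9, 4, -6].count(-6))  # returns 2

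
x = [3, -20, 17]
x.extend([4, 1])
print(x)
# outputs [3, -20, 17, 4, 1]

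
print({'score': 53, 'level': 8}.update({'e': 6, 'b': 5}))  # None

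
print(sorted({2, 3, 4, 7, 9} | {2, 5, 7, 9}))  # [2, 3, 4, 5, 7, 9]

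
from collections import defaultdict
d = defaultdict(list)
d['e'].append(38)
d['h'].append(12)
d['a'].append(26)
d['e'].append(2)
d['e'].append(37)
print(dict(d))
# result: {'e': [38, 2, 37], 'h': [12], 'a': [26]}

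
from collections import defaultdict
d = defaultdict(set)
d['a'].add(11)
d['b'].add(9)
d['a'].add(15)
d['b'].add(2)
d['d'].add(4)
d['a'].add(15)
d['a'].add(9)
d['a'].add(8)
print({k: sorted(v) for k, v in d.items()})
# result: {'a': [8, 9, 11, 15], 'b': [2, 9], 'd': [4]}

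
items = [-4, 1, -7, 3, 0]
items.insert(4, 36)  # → [-4, 1, -7, 3, 36, 0]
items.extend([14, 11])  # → [-4, 1, -7, 3, 36, 0, 14, 11]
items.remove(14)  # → [-4, 1, -7, 3, 36, 0, 11]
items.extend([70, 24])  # [-4, 1, -7, 3, 36, 0, 11, 70, 24]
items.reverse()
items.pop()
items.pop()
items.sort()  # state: [-7, 0, 3, 11, 24, 36, 70]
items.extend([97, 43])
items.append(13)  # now [-7, 0, 3, 11, 24, 36, 70, 97, 43, 13]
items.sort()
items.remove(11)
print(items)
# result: [-7, 0, 3, 13, 24, 36, 43, 70, 97]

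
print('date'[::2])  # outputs dt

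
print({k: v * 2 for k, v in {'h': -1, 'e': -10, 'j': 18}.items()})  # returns {'h': -2, 'e': -20, 'j': 36}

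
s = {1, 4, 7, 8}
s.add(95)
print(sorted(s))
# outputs [1, 4, 7, 8, 95]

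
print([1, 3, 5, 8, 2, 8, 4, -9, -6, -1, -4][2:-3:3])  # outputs [5, 8]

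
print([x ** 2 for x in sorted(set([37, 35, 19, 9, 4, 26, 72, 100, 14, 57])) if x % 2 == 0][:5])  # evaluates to [16, 196, 676, 5184, 10000]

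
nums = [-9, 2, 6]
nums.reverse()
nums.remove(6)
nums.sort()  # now [-9, 2]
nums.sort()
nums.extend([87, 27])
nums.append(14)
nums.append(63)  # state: [-9, 2, 87, 27, 14, 63]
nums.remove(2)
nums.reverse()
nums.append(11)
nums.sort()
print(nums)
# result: [-9, 11, 14, 27, 63, 87]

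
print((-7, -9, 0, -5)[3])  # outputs -5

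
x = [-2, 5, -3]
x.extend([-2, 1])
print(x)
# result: [-2, 5, -3, -2, 1]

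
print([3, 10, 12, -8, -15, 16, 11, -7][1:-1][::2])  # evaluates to [10, -8, 16]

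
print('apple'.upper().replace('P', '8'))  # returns A88LE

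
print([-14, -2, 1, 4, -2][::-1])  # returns [-2, 4, 1, -2, -14]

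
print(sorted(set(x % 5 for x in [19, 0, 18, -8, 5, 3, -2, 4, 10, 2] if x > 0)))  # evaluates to [0, 2, 3, 4]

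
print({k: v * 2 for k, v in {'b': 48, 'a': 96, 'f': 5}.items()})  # {'b': 96, 'a': 192, 'f': 10}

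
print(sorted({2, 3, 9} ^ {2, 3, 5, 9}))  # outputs [5]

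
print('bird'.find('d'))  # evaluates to 3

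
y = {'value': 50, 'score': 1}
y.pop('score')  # 1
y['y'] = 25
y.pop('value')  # 50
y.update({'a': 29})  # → {'y': 25, 'a': 29}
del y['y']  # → {'a': 29}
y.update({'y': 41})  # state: {'a': 29, 'y': 41}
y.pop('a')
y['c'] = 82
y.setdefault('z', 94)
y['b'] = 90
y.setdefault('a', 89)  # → 89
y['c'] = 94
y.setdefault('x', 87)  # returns 87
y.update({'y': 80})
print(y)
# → {'y': 80, 'c': 94, 'z': 94, 'b': 90, 'a': 89, 'x': 87}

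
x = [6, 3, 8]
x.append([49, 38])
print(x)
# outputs [6, 3, 8, [49, 38]]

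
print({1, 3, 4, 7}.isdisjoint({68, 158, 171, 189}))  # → True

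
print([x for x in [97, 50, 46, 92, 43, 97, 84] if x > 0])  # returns [97, 50, 46, 92, 43, 97, 84]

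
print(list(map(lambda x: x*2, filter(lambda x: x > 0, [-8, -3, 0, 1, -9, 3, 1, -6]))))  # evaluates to [2, 6, 2]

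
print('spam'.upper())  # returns SPAM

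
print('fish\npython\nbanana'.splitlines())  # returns ['fish', 'python', 'banana']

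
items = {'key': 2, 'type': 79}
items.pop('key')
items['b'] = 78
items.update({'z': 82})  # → {'type': 79, 'b': 78, 'z': 82}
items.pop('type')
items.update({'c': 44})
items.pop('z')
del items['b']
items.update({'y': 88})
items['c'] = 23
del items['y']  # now {'c': 23}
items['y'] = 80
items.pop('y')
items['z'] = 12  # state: {'c': 23, 'z': 12}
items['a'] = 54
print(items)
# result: {'c': 23, 'z': 12, 'a': 54}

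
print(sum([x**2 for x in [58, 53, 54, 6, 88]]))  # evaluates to 16869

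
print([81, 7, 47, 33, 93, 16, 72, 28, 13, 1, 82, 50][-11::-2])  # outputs [7]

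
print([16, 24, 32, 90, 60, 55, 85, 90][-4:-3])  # [60]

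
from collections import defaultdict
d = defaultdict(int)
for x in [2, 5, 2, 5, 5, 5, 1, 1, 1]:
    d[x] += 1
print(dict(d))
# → {2: 2, 5: 4, 1: 3}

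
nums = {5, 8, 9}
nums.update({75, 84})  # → {5, 8, 9, 75, 84}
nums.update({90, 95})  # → {5, 8, 9, 75, 84, 90, 95}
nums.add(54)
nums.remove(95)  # {5, 8, 9, 54, 75, 84, 90}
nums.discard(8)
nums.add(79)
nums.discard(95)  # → {5, 9, 54, 75, 79, 84, 90}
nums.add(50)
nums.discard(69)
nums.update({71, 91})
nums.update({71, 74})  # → {5, 9, 50, 54, 71, 74, 75, 79, 84, 90, 91}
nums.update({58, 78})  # {5, 9, 50, 54, 58, 71, 74, 75, 78, 79, 84, 90, 91}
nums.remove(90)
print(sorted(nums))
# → [5, 9, 50, 54, 58, 71, 74, 75, 78, 79, 84, 91]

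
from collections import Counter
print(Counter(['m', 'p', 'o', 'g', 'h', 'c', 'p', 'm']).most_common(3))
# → [('m', 2), ('p', 2), ('o', 1)]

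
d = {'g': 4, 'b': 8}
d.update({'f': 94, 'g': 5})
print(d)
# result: {'g': 5, 'b': 8, 'f': 94}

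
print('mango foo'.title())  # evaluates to Mango Foo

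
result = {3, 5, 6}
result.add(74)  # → {3, 5, 6, 74}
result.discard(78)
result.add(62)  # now {3, 5, 6, 62, 74}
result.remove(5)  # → {3, 6, 62, 74}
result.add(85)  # {3, 6, 62, 74, 85}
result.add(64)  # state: {3, 6, 62, 64, 74, 85}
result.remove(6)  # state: {3, 62, 64, 74, 85}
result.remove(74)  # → {3, 62, 64, 85}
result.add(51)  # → {3, 51, 62, 64, 85}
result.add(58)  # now {3, 51, 58, 62, 64, 85}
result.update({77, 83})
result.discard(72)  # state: {3, 51, 58, 62, 64, 77, 83, 85}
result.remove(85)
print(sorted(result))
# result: [3, 51, 58, 62, 64, 77, 83]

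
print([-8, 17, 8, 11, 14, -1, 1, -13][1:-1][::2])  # [17, 11, -1]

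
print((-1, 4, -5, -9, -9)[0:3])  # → (-1, 4, -5)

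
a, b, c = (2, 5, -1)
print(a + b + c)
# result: 6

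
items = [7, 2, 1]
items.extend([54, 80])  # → [7, 2, 1, 54, 80]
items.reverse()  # [80, 54, 1, 2, 7]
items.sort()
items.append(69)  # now [1, 2, 7, 54, 80, 69]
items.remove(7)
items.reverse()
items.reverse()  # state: [1, 2, 54, 80, 69]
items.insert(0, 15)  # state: [15, 1, 2, 54, 80, 69]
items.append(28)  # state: [15, 1, 2, 54, 80, 69, 28]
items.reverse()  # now [28, 69, 80, 54, 2, 1, 15]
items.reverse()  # [15, 1, 2, 54, 80, 69, 28]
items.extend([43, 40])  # [15, 1, 2, 54, 80, 69, 28, 43, 40]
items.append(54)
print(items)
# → [15, 1, 2, 54, 80, 69, 28, 43, 40, 54]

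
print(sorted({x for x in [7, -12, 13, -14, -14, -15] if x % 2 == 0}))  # [-14, -12]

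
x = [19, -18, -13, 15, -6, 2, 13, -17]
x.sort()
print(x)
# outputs [-18, -17, -13, -6, 2, 13, 15, 19]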